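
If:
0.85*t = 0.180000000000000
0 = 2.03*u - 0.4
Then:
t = 0.21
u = 0.20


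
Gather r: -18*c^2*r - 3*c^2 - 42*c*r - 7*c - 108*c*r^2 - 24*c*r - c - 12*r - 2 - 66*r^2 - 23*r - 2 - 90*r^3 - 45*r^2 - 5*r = -3*c^2 - 8*c - 90*r^3 + r^2*(-108*c - 111) + r*(-18*c^2 - 66*c - 40) - 4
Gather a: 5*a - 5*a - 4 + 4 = 0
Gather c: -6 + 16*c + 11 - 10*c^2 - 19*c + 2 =-10*c^2 - 3*c + 7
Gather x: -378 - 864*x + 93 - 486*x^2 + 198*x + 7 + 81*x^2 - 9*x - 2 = -405*x^2 - 675*x - 280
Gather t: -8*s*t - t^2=-8*s*t - t^2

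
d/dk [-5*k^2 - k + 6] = -10*k - 1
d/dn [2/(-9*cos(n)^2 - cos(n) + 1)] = -2*(18*cos(n) + 1)*sin(n)/(9*cos(n)^2 + cos(n) - 1)^2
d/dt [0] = 0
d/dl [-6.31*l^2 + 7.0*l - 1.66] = 7.0 - 12.62*l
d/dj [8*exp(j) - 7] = 8*exp(j)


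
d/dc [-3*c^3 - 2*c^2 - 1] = c*(-9*c - 4)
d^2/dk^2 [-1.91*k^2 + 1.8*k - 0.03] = -3.82000000000000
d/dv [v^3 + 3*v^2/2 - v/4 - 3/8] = 3*v^2 + 3*v - 1/4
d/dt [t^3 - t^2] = t*(3*t - 2)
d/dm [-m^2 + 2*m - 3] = 2 - 2*m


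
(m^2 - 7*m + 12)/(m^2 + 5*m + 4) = (m^2 - 7*m + 12)/(m^2 + 5*m + 4)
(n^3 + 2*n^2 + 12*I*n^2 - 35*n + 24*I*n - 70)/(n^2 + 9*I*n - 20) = (n^2 + n*(2 + 7*I) + 14*I)/(n + 4*I)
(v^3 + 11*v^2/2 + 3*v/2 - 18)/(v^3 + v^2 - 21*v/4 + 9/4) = 2*(v + 4)/(2*v - 1)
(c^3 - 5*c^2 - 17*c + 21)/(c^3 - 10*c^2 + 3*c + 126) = (c - 1)/(c - 6)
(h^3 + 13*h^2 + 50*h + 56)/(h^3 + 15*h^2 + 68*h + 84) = (h + 4)/(h + 6)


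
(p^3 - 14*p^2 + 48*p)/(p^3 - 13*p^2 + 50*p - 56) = p*(p^2 - 14*p + 48)/(p^3 - 13*p^2 + 50*p - 56)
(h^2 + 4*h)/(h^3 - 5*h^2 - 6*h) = (h + 4)/(h^2 - 5*h - 6)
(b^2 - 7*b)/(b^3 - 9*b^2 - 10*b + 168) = b/(b^2 - 2*b - 24)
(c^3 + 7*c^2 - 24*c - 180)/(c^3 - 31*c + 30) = (c + 6)/(c - 1)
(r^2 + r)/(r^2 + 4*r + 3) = r/(r + 3)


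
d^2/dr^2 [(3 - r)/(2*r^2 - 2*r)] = (r*(r - 1)*(3*r - 4) - (r - 3)*(2*r - 1)^2)/(r^3*(r - 1)^3)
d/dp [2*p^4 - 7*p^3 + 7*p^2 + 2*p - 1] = 8*p^3 - 21*p^2 + 14*p + 2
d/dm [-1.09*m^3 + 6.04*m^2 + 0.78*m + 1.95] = -3.27*m^2 + 12.08*m + 0.78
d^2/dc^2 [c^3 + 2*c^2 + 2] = 6*c + 4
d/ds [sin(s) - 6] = cos(s)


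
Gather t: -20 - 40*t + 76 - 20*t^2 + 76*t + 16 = -20*t^2 + 36*t + 72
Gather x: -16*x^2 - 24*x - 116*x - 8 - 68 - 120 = -16*x^2 - 140*x - 196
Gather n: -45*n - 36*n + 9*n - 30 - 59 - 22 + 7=-72*n - 104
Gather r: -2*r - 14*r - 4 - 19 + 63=40 - 16*r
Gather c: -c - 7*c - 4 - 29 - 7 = -8*c - 40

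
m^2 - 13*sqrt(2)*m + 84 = (m - 7*sqrt(2))*(m - 6*sqrt(2))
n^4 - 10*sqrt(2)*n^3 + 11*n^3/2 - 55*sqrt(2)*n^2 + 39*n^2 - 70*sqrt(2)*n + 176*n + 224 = (n + 2)*(n + 7/2)*(n - 8*sqrt(2))*(n - 2*sqrt(2))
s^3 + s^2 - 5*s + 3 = (s - 1)^2*(s + 3)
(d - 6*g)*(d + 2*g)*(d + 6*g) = d^3 + 2*d^2*g - 36*d*g^2 - 72*g^3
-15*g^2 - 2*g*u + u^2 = (-5*g + u)*(3*g + u)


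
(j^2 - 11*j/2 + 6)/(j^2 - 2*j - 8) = (j - 3/2)/(j + 2)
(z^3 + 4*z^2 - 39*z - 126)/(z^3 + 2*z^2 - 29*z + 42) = (z^2 - 3*z - 18)/(z^2 - 5*z + 6)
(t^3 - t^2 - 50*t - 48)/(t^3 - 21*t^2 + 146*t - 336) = (t^2 + 7*t + 6)/(t^2 - 13*t + 42)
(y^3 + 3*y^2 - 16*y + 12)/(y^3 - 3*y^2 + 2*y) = (y + 6)/y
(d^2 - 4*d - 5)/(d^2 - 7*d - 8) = (d - 5)/(d - 8)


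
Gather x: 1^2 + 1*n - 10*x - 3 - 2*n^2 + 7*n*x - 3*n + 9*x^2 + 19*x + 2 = -2*n^2 - 2*n + 9*x^2 + x*(7*n + 9)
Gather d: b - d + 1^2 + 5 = b - d + 6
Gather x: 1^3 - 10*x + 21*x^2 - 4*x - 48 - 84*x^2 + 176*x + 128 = -63*x^2 + 162*x + 81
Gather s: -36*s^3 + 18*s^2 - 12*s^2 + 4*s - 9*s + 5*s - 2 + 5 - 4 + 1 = -36*s^3 + 6*s^2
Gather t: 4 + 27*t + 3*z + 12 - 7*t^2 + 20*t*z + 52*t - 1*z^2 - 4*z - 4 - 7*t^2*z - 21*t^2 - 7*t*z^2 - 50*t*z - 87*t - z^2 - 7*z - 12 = t^2*(-7*z - 28) + t*(-7*z^2 - 30*z - 8) - 2*z^2 - 8*z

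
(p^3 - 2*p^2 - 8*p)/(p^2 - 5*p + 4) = p*(p + 2)/(p - 1)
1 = 1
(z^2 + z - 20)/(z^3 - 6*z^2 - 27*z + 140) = 1/(z - 7)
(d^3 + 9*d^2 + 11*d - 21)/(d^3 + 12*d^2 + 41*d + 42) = (d - 1)/(d + 2)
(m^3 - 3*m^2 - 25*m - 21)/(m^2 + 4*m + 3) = m - 7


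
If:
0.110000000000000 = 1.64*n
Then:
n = 0.07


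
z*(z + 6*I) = z^2 + 6*I*z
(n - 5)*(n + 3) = n^2 - 2*n - 15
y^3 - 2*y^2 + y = y*(y - 1)^2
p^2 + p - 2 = (p - 1)*(p + 2)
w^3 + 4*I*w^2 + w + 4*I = (w - I)*(w + I)*(w + 4*I)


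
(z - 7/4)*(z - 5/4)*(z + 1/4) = z^3 - 11*z^2/4 + 23*z/16 + 35/64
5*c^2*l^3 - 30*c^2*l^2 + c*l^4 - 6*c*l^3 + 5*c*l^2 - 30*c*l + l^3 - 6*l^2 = l*(5*c + l)*(l - 6)*(c*l + 1)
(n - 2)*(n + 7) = n^2 + 5*n - 14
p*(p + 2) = p^2 + 2*p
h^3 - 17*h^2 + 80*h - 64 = (h - 8)^2*(h - 1)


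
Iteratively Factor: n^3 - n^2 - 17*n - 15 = (n - 5)*(n^2 + 4*n + 3) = (n - 5)*(n + 1)*(n + 3)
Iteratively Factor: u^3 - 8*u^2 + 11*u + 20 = (u - 5)*(u^2 - 3*u - 4) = (u - 5)*(u - 4)*(u + 1)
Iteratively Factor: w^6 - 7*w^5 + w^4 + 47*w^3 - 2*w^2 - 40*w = (w - 4)*(w^5 - 3*w^4 - 11*w^3 + 3*w^2 + 10*w) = w*(w - 4)*(w^4 - 3*w^3 - 11*w^2 + 3*w + 10) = w*(w - 5)*(w - 4)*(w^3 + 2*w^2 - w - 2) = w*(w - 5)*(w - 4)*(w - 1)*(w^2 + 3*w + 2) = w*(w - 5)*(w - 4)*(w - 1)*(w + 2)*(w + 1)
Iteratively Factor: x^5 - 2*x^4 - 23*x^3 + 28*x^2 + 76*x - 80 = (x - 2)*(x^4 - 23*x^2 - 18*x + 40) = (x - 5)*(x - 2)*(x^3 + 5*x^2 + 2*x - 8) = (x - 5)*(x - 2)*(x + 4)*(x^2 + x - 2) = (x - 5)*(x - 2)*(x - 1)*(x + 4)*(x + 2)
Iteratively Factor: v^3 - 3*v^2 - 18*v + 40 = (v - 5)*(v^2 + 2*v - 8) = (v - 5)*(v + 4)*(v - 2)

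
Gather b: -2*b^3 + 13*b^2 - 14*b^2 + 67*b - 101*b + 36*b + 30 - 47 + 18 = -2*b^3 - b^2 + 2*b + 1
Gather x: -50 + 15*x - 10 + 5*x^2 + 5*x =5*x^2 + 20*x - 60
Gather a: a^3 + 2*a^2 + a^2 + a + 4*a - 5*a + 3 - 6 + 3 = a^3 + 3*a^2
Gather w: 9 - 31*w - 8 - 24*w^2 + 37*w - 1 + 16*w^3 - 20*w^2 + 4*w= 16*w^3 - 44*w^2 + 10*w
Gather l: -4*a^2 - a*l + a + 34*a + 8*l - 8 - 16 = -4*a^2 + 35*a + l*(8 - a) - 24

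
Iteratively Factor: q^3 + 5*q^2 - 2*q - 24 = (q - 2)*(q^2 + 7*q + 12) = (q - 2)*(q + 3)*(q + 4)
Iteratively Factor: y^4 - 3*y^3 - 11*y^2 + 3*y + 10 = (y + 1)*(y^3 - 4*y^2 - 7*y + 10) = (y - 1)*(y + 1)*(y^2 - 3*y - 10) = (y - 1)*(y + 1)*(y + 2)*(y - 5)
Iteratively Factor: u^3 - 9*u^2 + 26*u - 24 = (u - 3)*(u^2 - 6*u + 8) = (u - 4)*(u - 3)*(u - 2)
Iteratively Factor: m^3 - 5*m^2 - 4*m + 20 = (m - 2)*(m^2 - 3*m - 10) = (m - 5)*(m - 2)*(m + 2)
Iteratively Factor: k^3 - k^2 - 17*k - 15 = (k + 1)*(k^2 - 2*k - 15) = (k - 5)*(k + 1)*(k + 3)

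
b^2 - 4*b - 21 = (b - 7)*(b + 3)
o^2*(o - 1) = o^3 - o^2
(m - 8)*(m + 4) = m^2 - 4*m - 32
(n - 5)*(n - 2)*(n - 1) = n^3 - 8*n^2 + 17*n - 10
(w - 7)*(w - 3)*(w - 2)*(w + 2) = w^4 - 10*w^3 + 17*w^2 + 40*w - 84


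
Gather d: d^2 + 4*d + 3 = d^2 + 4*d + 3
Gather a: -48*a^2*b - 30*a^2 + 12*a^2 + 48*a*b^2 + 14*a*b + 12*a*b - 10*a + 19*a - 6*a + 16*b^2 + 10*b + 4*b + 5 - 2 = a^2*(-48*b - 18) + a*(48*b^2 + 26*b + 3) + 16*b^2 + 14*b + 3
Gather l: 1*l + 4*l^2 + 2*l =4*l^2 + 3*l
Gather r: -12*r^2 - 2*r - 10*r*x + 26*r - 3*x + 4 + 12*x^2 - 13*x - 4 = -12*r^2 + r*(24 - 10*x) + 12*x^2 - 16*x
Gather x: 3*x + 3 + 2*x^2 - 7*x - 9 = 2*x^2 - 4*x - 6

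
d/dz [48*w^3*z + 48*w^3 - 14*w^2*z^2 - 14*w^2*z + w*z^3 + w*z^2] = w*(48*w^2 - 28*w*z - 14*w + 3*z^2 + 2*z)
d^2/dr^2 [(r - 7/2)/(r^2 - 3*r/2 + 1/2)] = 2*(4*(5 - 3*r)*(2*r^2 - 3*r + 1) + (2*r - 7)*(4*r - 3)^2)/(2*r^2 - 3*r + 1)^3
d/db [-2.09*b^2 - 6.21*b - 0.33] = -4.18*b - 6.21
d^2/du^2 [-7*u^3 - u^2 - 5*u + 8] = -42*u - 2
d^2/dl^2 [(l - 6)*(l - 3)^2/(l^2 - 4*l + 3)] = 20/(l^3 - 3*l^2 + 3*l - 1)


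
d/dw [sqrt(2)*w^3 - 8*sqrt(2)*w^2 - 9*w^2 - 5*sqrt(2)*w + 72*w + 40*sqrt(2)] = 3*sqrt(2)*w^2 - 16*sqrt(2)*w - 18*w - 5*sqrt(2) + 72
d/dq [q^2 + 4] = 2*q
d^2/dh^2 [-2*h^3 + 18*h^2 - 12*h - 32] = 36 - 12*h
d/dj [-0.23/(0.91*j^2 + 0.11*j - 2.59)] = (0.4186*j + 0.0253)/(0.91*j^2 + 0.11*j - 2.59)^2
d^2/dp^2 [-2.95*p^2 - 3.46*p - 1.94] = -5.90000000000000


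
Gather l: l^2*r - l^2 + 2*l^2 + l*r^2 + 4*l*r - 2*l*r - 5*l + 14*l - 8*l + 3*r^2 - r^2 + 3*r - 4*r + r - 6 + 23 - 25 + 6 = l^2*(r + 1) + l*(r^2 + 2*r + 1) + 2*r^2 - 2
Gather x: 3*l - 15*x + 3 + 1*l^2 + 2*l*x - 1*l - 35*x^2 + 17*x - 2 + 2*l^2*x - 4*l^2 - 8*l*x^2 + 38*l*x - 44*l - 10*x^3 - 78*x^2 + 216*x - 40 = -3*l^2 - 42*l - 10*x^3 + x^2*(-8*l - 113) + x*(2*l^2 + 40*l + 218) - 39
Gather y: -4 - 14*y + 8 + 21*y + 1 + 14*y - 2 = 21*y + 3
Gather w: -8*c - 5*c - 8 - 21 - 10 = -13*c - 39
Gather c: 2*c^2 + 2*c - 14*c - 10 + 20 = 2*c^2 - 12*c + 10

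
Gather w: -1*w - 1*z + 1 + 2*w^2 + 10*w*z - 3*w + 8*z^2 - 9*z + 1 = 2*w^2 + w*(10*z - 4) + 8*z^2 - 10*z + 2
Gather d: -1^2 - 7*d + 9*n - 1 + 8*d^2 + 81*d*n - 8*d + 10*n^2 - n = 8*d^2 + d*(81*n - 15) + 10*n^2 + 8*n - 2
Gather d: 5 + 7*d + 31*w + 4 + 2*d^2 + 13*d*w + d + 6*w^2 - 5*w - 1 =2*d^2 + d*(13*w + 8) + 6*w^2 + 26*w + 8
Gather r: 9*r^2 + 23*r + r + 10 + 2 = 9*r^2 + 24*r + 12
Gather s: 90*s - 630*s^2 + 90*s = -630*s^2 + 180*s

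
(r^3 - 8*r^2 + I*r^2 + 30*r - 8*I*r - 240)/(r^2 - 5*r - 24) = (r^2 + I*r + 30)/(r + 3)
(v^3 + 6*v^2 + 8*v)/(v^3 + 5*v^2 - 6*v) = (v^2 + 6*v + 8)/(v^2 + 5*v - 6)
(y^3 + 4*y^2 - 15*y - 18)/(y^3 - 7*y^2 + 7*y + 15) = (y + 6)/(y - 5)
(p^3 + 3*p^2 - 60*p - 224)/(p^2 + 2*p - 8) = (p^2 - p - 56)/(p - 2)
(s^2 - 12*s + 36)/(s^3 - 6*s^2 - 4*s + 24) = (s - 6)/(s^2 - 4)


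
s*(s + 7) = s^2 + 7*s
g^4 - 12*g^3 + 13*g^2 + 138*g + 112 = (g - 8)*(g - 7)*(g + 1)*(g + 2)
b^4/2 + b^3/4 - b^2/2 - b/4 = b*(b/2 + 1/4)*(b - 1)*(b + 1)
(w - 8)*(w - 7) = w^2 - 15*w + 56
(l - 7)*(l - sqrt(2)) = l^2 - 7*l - sqrt(2)*l + 7*sqrt(2)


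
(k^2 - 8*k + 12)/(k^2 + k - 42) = (k - 2)/(k + 7)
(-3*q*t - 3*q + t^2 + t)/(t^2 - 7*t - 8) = (-3*q + t)/(t - 8)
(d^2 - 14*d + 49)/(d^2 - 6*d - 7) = (d - 7)/(d + 1)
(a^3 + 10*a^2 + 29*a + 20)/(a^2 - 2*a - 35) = (a^2 + 5*a + 4)/(a - 7)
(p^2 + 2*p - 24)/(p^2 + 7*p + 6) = (p - 4)/(p + 1)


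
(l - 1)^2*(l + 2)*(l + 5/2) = l^4 + 5*l^3/2 - 3*l^2 - 11*l/2 + 5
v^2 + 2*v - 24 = (v - 4)*(v + 6)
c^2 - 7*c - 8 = (c - 8)*(c + 1)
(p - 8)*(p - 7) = p^2 - 15*p + 56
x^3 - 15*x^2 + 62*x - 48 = (x - 8)*(x - 6)*(x - 1)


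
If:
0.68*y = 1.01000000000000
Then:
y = 1.49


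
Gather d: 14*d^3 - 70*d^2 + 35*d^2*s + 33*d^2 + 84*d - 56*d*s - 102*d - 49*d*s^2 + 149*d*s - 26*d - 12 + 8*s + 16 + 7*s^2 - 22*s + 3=14*d^3 + d^2*(35*s - 37) + d*(-49*s^2 + 93*s - 44) + 7*s^2 - 14*s + 7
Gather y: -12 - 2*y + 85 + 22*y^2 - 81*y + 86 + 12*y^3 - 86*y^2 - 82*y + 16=12*y^3 - 64*y^2 - 165*y + 175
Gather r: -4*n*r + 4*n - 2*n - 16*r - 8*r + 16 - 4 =2*n + r*(-4*n - 24) + 12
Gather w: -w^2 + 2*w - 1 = -w^2 + 2*w - 1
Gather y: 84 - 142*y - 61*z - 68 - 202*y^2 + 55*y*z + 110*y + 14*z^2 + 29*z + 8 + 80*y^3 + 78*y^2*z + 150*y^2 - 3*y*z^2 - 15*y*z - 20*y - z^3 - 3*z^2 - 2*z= 80*y^3 + y^2*(78*z - 52) + y*(-3*z^2 + 40*z - 52) - z^3 + 11*z^2 - 34*z + 24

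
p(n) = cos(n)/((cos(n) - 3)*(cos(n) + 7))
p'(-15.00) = -0.03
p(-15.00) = 0.03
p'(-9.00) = -0.02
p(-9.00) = 0.04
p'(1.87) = 0.04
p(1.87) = 0.01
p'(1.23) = 0.05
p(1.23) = -0.02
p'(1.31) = 0.05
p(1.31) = -0.01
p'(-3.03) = -0.00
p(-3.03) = 0.04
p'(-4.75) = 0.05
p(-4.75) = -0.00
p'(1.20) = 0.05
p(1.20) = -0.02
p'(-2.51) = -0.02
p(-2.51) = 0.03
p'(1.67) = 0.05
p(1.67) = 0.00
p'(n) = -sin(n)/((cos(n) - 3)*(cos(n) + 7)) + sin(n)*cos(n)/((cos(n) - 3)*(cos(n) + 7)^2) + sin(n)*cos(n)/((cos(n) - 3)^2*(cos(n) + 7))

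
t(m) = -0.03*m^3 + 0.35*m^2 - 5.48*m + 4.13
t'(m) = -0.09*m^2 + 0.7*m - 5.48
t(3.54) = -12.21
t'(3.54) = -4.13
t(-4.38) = 37.37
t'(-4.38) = -10.27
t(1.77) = -4.64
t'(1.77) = -4.52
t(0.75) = 0.20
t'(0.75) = -5.01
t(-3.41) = 28.08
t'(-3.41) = -8.91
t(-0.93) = 9.55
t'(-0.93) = -6.21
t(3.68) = -12.79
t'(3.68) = -4.12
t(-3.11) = 25.46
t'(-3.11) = -8.53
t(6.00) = -22.63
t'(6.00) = -4.52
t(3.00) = -9.97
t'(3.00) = -4.19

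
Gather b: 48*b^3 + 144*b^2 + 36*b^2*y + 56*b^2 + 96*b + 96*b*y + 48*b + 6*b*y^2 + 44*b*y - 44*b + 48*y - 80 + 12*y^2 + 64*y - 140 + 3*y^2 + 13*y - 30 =48*b^3 + b^2*(36*y + 200) + b*(6*y^2 + 140*y + 100) + 15*y^2 + 125*y - 250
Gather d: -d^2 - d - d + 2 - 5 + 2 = -d^2 - 2*d - 1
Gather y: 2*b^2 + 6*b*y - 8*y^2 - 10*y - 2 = 2*b^2 - 8*y^2 + y*(6*b - 10) - 2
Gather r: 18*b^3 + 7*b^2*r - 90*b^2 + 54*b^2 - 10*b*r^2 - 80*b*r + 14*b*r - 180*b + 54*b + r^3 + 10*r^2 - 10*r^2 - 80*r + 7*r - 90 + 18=18*b^3 - 36*b^2 - 10*b*r^2 - 126*b + r^3 + r*(7*b^2 - 66*b - 73) - 72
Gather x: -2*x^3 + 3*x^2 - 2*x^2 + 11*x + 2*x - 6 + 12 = -2*x^3 + x^2 + 13*x + 6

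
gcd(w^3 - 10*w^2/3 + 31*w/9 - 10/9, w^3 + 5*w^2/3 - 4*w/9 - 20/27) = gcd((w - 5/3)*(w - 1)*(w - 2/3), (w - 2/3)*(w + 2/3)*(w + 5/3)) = w - 2/3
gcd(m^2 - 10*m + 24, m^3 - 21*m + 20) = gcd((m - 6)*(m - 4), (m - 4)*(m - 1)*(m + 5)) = m - 4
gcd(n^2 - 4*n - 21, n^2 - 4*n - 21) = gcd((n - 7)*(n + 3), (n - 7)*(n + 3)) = n^2 - 4*n - 21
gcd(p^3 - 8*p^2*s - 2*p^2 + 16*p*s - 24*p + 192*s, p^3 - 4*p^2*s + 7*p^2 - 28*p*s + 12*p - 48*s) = p + 4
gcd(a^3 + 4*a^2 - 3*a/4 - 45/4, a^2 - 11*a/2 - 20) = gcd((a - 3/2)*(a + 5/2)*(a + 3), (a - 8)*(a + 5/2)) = a + 5/2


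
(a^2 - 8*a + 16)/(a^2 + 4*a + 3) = (a^2 - 8*a + 16)/(a^2 + 4*a + 3)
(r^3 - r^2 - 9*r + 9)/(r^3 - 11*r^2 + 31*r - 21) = (r + 3)/(r - 7)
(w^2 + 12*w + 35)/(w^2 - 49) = (w + 5)/(w - 7)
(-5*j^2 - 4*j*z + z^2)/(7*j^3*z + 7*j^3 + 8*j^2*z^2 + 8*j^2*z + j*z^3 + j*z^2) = (-5*j + z)/(j*(7*j*z + 7*j + z^2 + z))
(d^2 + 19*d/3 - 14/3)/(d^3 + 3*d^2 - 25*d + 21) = (d - 2/3)/(d^2 - 4*d + 3)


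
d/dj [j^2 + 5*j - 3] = 2*j + 5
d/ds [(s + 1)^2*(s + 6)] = (s + 1)*(3*s + 13)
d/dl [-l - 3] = -1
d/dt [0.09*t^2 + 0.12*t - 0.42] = 0.18*t + 0.12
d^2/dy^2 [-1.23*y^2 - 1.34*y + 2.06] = -2.46000000000000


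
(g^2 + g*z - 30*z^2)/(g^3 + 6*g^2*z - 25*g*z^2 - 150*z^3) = 1/(g + 5*z)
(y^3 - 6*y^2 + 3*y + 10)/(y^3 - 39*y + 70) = (y + 1)/(y + 7)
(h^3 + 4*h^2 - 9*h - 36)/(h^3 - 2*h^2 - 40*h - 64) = (h^2 - 9)/(h^2 - 6*h - 16)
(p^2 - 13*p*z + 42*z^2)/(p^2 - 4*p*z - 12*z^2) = (p - 7*z)/(p + 2*z)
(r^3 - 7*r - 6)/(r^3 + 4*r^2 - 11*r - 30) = (r + 1)/(r + 5)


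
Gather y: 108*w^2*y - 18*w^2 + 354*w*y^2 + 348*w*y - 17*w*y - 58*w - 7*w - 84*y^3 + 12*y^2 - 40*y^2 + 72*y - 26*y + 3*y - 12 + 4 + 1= -18*w^2 - 65*w - 84*y^3 + y^2*(354*w - 28) + y*(108*w^2 + 331*w + 49) - 7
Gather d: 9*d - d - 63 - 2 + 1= 8*d - 64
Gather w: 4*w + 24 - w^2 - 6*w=-w^2 - 2*w + 24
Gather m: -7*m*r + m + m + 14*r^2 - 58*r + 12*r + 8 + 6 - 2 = m*(2 - 7*r) + 14*r^2 - 46*r + 12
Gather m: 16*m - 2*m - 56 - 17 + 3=14*m - 70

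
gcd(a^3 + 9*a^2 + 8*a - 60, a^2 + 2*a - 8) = a - 2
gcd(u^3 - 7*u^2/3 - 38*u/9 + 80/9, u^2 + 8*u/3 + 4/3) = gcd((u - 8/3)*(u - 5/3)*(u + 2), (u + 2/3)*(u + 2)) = u + 2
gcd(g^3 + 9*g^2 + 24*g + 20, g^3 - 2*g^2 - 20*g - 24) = g^2 + 4*g + 4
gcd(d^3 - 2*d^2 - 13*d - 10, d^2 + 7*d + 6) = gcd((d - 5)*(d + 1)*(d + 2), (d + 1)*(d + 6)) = d + 1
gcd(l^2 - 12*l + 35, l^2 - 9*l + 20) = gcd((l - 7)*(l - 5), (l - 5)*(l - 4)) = l - 5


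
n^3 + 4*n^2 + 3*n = n*(n + 1)*(n + 3)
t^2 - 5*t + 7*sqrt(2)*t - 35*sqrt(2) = (t - 5)*(t + 7*sqrt(2))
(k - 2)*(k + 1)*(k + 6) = k^3 + 5*k^2 - 8*k - 12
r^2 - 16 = (r - 4)*(r + 4)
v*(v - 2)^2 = v^3 - 4*v^2 + 4*v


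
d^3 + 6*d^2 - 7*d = d*(d - 1)*(d + 7)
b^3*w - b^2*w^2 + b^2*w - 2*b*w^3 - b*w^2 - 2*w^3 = (b - 2*w)*(b + w)*(b*w + w)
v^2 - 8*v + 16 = (v - 4)^2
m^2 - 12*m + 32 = (m - 8)*(m - 4)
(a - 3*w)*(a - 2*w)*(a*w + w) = a^3*w - 5*a^2*w^2 + a^2*w + 6*a*w^3 - 5*a*w^2 + 6*w^3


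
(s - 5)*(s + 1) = s^2 - 4*s - 5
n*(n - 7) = n^2 - 7*n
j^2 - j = j*(j - 1)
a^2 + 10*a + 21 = (a + 3)*(a + 7)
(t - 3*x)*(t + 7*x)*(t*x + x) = t^3*x + 4*t^2*x^2 + t^2*x - 21*t*x^3 + 4*t*x^2 - 21*x^3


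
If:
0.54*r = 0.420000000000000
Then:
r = 0.78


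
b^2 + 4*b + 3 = (b + 1)*(b + 3)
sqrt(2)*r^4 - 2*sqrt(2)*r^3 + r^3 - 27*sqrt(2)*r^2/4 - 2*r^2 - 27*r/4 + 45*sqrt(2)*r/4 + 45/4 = (r - 3)*(r - 3/2)*(r + 5/2)*(sqrt(2)*r + 1)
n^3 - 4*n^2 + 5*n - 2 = (n - 2)*(n - 1)^2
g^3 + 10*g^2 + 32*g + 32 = (g + 2)*(g + 4)^2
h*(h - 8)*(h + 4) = h^3 - 4*h^2 - 32*h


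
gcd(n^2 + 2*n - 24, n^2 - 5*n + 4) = n - 4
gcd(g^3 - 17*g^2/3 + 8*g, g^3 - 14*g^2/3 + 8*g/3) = g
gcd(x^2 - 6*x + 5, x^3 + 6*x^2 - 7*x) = x - 1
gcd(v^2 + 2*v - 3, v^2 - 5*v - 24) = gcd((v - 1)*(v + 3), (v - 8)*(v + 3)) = v + 3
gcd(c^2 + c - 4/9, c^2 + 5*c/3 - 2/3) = c - 1/3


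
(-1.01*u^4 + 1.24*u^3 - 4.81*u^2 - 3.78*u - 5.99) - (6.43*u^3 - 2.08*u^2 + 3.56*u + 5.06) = -1.01*u^4 - 5.19*u^3 - 2.73*u^2 - 7.34*u - 11.05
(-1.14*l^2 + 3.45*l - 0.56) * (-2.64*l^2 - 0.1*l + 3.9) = 3.0096*l^4 - 8.994*l^3 - 3.3126*l^2 + 13.511*l - 2.184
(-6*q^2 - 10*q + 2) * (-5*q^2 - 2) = 30*q^4 + 50*q^3 + 2*q^2 + 20*q - 4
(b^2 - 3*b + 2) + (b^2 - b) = 2*b^2 - 4*b + 2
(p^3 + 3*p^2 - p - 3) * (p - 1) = p^4 + 2*p^3 - 4*p^2 - 2*p + 3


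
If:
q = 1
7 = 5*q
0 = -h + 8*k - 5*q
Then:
No Solution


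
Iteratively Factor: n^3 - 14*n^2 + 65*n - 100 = (n - 4)*(n^2 - 10*n + 25) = (n - 5)*(n - 4)*(n - 5)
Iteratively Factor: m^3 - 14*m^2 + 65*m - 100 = (m - 5)*(m^2 - 9*m + 20) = (m - 5)*(m - 4)*(m - 5)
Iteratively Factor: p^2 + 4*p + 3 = (p + 1)*(p + 3)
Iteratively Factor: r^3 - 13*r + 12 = (r - 1)*(r^2 + r - 12) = (r - 1)*(r + 4)*(r - 3)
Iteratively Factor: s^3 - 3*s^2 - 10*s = (s)*(s^2 - 3*s - 10) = s*(s + 2)*(s - 5)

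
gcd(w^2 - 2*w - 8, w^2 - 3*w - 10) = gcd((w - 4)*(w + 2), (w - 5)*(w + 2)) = w + 2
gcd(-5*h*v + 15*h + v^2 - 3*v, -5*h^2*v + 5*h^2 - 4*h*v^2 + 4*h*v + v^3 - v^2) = -5*h + v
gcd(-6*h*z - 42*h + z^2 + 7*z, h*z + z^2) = 1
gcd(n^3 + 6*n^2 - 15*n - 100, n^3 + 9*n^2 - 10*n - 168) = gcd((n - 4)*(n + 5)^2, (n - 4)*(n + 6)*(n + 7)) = n - 4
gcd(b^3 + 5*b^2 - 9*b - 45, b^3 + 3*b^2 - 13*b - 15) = b^2 + 2*b - 15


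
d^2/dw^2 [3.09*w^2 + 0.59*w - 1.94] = 6.18000000000000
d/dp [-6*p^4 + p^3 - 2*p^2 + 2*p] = -24*p^3 + 3*p^2 - 4*p + 2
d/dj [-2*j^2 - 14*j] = -4*j - 14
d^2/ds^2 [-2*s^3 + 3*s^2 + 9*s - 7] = 6 - 12*s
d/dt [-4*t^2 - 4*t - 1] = -8*t - 4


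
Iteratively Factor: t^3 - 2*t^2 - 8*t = (t)*(t^2 - 2*t - 8) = t*(t + 2)*(t - 4)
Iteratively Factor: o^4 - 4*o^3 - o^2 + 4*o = (o - 1)*(o^3 - 3*o^2 - 4*o) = (o - 4)*(o - 1)*(o^2 + o) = o*(o - 4)*(o - 1)*(o + 1)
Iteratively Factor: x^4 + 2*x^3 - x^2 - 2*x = (x + 1)*(x^3 + x^2 - 2*x) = (x + 1)*(x + 2)*(x^2 - x) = x*(x + 1)*(x + 2)*(x - 1)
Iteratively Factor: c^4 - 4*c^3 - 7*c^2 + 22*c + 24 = (c - 3)*(c^3 - c^2 - 10*c - 8) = (c - 4)*(c - 3)*(c^2 + 3*c + 2) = (c - 4)*(c - 3)*(c + 2)*(c + 1)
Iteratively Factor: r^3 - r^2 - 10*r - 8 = (r + 2)*(r^2 - 3*r - 4) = (r - 4)*(r + 2)*(r + 1)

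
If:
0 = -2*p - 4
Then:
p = -2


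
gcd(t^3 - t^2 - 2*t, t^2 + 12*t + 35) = 1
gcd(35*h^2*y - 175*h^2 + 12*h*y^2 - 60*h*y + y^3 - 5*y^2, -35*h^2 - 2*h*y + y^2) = 5*h + y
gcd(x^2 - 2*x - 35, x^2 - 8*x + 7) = x - 7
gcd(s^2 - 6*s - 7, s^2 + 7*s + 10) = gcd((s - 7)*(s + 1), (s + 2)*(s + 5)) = 1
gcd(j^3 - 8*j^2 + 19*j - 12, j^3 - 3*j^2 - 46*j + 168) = j - 4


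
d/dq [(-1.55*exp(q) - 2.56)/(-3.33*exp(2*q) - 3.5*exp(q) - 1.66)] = (-(1.55*exp(q) + 2.56)*(6.66*exp(q) + 3.5) + 5.1615*exp(2*q) + 5.425*exp(q) + 2.573)*exp(q)/(3.33*exp(2*q) + 3.5*exp(q) + 1.66)^2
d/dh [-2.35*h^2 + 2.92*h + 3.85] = 2.92 - 4.7*h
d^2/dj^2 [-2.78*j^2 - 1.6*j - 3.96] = -5.56000000000000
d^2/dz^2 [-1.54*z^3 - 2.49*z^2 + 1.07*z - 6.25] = -9.24*z - 4.98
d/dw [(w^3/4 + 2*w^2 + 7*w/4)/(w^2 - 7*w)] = (w^2 - 14*w - 63)/(4*(w^2 - 14*w + 49))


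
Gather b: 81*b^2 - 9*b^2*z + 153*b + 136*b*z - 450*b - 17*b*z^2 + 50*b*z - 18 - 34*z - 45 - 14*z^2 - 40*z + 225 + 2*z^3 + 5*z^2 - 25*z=b^2*(81 - 9*z) + b*(-17*z^2 + 186*z - 297) + 2*z^3 - 9*z^2 - 99*z + 162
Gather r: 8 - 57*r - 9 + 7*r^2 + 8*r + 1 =7*r^2 - 49*r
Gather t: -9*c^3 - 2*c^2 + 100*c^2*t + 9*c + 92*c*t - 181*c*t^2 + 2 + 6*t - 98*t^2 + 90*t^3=-9*c^3 - 2*c^2 + 9*c + 90*t^3 + t^2*(-181*c - 98) + t*(100*c^2 + 92*c + 6) + 2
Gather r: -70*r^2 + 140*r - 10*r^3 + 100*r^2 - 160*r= -10*r^3 + 30*r^2 - 20*r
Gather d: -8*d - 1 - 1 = -8*d - 2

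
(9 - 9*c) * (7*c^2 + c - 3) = -63*c^3 + 54*c^2 + 36*c - 27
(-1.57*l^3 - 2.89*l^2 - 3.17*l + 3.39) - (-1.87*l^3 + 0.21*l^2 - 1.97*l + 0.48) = 0.3*l^3 - 3.1*l^2 - 1.2*l + 2.91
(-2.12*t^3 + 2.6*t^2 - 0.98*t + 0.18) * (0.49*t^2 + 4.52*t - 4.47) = -1.0388*t^5 - 8.3084*t^4 + 20.7482*t^3 - 15.9634*t^2 + 5.1942*t - 0.8046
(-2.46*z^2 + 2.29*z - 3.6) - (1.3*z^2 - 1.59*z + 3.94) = -3.76*z^2 + 3.88*z - 7.54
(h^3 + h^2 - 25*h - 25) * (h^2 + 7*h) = h^5 + 8*h^4 - 18*h^3 - 200*h^2 - 175*h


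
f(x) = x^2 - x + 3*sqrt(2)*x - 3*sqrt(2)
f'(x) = 2*x - 1 + 3*sqrt(2)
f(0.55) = -2.16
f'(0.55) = 4.34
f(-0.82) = -6.23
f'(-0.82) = 1.60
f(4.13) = 26.21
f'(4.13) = 11.50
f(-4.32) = 0.41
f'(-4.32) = -5.40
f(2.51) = 10.20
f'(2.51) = 8.26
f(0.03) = -4.14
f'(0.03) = 3.30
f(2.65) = 11.37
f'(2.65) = 8.54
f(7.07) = 68.67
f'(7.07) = 17.38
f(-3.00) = -4.97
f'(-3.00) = -2.76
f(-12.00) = 100.85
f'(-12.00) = -20.76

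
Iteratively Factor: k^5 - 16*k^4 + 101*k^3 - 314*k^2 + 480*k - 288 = (k - 3)*(k^4 - 13*k^3 + 62*k^2 - 128*k + 96) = (k - 3)*(k - 2)*(k^3 - 11*k^2 + 40*k - 48) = (k - 4)*(k - 3)*(k - 2)*(k^2 - 7*k + 12) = (k - 4)*(k - 3)^2*(k - 2)*(k - 4)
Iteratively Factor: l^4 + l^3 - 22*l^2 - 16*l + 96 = (l - 2)*(l^3 + 3*l^2 - 16*l - 48) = (l - 2)*(l + 4)*(l^2 - l - 12) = (l - 2)*(l + 3)*(l + 4)*(l - 4)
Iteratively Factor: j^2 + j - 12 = (j - 3)*(j + 4)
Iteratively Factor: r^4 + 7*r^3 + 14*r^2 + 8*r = (r)*(r^3 + 7*r^2 + 14*r + 8) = r*(r + 1)*(r^2 + 6*r + 8) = r*(r + 1)*(r + 4)*(r + 2)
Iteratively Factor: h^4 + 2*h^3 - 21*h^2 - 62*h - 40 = (h + 2)*(h^3 - 21*h - 20) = (h + 2)*(h + 4)*(h^2 - 4*h - 5) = (h + 1)*(h + 2)*(h + 4)*(h - 5)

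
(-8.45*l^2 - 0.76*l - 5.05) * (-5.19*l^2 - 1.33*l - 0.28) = 43.8555*l^4 + 15.1829*l^3 + 29.5863*l^2 + 6.9293*l + 1.414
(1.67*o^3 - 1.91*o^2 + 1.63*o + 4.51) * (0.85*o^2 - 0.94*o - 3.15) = 1.4195*o^5 - 3.1933*o^4 - 2.0796*o^3 + 8.3178*o^2 - 9.3739*o - 14.2065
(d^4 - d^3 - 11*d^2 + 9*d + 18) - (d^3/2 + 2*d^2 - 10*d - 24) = d^4 - 3*d^3/2 - 13*d^2 + 19*d + 42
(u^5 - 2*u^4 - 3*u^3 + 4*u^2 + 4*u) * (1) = u^5 - 2*u^4 - 3*u^3 + 4*u^2 + 4*u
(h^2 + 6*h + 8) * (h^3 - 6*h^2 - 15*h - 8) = h^5 - 43*h^3 - 146*h^2 - 168*h - 64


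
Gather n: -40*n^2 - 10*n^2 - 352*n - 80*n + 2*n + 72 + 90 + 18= -50*n^2 - 430*n + 180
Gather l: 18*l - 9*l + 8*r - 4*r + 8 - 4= 9*l + 4*r + 4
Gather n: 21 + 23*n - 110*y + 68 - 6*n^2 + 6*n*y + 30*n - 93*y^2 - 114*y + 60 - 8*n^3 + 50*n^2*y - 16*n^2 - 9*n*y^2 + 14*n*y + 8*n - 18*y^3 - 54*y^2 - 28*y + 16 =-8*n^3 + n^2*(50*y - 22) + n*(-9*y^2 + 20*y + 61) - 18*y^3 - 147*y^2 - 252*y + 165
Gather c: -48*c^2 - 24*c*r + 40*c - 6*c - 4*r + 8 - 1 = -48*c^2 + c*(34 - 24*r) - 4*r + 7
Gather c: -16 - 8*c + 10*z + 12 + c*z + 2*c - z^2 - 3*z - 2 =c*(z - 6) - z^2 + 7*z - 6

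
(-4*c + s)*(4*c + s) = -16*c^2 + s^2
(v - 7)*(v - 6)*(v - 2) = v^3 - 15*v^2 + 68*v - 84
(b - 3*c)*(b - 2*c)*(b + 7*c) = b^3 + 2*b^2*c - 29*b*c^2 + 42*c^3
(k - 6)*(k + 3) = k^2 - 3*k - 18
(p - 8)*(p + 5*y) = p^2 + 5*p*y - 8*p - 40*y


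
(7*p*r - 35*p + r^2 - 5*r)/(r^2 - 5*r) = (7*p + r)/r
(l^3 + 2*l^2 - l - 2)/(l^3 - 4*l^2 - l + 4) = (l + 2)/(l - 4)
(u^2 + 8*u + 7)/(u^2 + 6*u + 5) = (u + 7)/(u + 5)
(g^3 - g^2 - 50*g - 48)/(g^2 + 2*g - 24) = (g^2 - 7*g - 8)/(g - 4)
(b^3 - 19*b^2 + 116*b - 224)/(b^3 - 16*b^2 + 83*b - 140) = (b - 8)/(b - 5)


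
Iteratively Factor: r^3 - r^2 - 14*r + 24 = (r + 4)*(r^2 - 5*r + 6) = (r - 3)*(r + 4)*(r - 2)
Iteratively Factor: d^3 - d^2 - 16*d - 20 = (d + 2)*(d^2 - 3*d - 10) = (d - 5)*(d + 2)*(d + 2)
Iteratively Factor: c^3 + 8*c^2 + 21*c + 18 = (c + 3)*(c^2 + 5*c + 6) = (c + 3)^2*(c + 2)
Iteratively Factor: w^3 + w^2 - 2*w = (w + 2)*(w^2 - w) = (w - 1)*(w + 2)*(w)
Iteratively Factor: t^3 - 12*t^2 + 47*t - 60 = (t - 5)*(t^2 - 7*t + 12) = (t - 5)*(t - 3)*(t - 4)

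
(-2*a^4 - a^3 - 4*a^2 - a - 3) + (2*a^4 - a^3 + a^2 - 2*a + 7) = -2*a^3 - 3*a^2 - 3*a + 4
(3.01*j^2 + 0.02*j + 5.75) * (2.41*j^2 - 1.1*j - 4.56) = 7.2541*j^4 - 3.2628*j^3 + 0.109900000000003*j^2 - 6.4162*j - 26.22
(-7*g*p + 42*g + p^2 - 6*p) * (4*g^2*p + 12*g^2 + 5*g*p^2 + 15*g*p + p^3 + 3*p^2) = -28*g^3*p^2 + 84*g^3*p + 504*g^3 - 31*g^2*p^3 + 93*g^2*p^2 + 558*g^2*p - 2*g*p^4 + 6*g*p^3 + 36*g*p^2 + p^5 - 3*p^4 - 18*p^3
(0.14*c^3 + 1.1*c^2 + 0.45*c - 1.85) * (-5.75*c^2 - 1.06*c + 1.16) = -0.805*c^5 - 6.4734*c^4 - 3.5911*c^3 + 11.4365*c^2 + 2.483*c - 2.146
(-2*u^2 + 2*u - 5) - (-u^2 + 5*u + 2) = -u^2 - 3*u - 7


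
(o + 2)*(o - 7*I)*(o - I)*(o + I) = o^4 + 2*o^3 - 7*I*o^3 + o^2 - 14*I*o^2 + 2*o - 7*I*o - 14*I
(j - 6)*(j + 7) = j^2 + j - 42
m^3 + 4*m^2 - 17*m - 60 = (m - 4)*(m + 3)*(m + 5)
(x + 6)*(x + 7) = x^2 + 13*x + 42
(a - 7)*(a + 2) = a^2 - 5*a - 14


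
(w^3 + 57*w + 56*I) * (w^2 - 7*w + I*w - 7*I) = w^5 - 7*w^4 + I*w^4 + 57*w^3 - 7*I*w^3 - 399*w^2 + 113*I*w^2 - 56*w - 791*I*w + 392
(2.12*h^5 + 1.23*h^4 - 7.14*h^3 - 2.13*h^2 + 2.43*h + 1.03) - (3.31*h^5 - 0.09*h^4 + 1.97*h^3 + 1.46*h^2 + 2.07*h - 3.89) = -1.19*h^5 + 1.32*h^4 - 9.11*h^3 - 3.59*h^2 + 0.36*h + 4.92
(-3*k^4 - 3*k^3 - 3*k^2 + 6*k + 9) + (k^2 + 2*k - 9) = -3*k^4 - 3*k^3 - 2*k^2 + 8*k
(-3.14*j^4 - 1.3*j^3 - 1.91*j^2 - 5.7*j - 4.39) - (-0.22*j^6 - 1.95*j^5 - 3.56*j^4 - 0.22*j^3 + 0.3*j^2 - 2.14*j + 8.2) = 0.22*j^6 + 1.95*j^5 + 0.42*j^4 - 1.08*j^3 - 2.21*j^2 - 3.56*j - 12.59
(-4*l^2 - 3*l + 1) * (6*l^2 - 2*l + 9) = -24*l^4 - 10*l^3 - 24*l^2 - 29*l + 9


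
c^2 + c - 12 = (c - 3)*(c + 4)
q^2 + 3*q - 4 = (q - 1)*(q + 4)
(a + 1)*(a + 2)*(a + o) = a^3 + a^2*o + 3*a^2 + 3*a*o + 2*a + 2*o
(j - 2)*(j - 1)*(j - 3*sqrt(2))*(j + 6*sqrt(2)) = j^4 - 3*j^3 + 3*sqrt(2)*j^3 - 34*j^2 - 9*sqrt(2)*j^2 + 6*sqrt(2)*j + 108*j - 72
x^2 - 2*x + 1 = (x - 1)^2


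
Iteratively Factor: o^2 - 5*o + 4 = (o - 1)*(o - 4)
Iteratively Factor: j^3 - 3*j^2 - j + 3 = (j + 1)*(j^2 - 4*j + 3) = (j - 1)*(j + 1)*(j - 3)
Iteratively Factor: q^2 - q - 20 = (q + 4)*(q - 5)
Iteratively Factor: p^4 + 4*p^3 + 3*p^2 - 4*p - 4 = (p - 1)*(p^3 + 5*p^2 + 8*p + 4) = (p - 1)*(p + 2)*(p^2 + 3*p + 2) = (p - 1)*(p + 2)^2*(p + 1)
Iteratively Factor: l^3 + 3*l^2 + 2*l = (l)*(l^2 + 3*l + 2) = l*(l + 1)*(l + 2)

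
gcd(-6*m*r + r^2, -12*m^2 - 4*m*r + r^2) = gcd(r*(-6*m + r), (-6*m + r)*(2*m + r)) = -6*m + r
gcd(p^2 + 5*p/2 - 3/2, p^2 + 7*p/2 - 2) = p - 1/2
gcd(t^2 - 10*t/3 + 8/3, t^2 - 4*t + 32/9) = t - 4/3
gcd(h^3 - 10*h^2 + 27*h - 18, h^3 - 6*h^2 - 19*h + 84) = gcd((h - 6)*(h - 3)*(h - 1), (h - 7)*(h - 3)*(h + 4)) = h - 3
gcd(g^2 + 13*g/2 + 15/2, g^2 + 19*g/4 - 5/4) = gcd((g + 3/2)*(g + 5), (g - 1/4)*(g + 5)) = g + 5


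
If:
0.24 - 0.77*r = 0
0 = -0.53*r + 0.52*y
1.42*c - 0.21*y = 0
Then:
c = 0.05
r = 0.31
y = 0.32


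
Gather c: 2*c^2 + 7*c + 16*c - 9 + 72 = 2*c^2 + 23*c + 63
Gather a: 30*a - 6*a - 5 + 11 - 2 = 24*a + 4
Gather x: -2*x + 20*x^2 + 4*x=20*x^2 + 2*x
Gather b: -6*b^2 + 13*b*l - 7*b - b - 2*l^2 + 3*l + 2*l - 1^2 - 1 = -6*b^2 + b*(13*l - 8) - 2*l^2 + 5*l - 2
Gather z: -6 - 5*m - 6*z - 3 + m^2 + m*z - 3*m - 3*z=m^2 - 8*m + z*(m - 9) - 9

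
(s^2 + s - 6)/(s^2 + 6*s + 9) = (s - 2)/(s + 3)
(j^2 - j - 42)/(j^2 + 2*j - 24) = (j - 7)/(j - 4)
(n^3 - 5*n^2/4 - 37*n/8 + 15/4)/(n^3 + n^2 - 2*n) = (8*n^2 - 26*n + 15)/(8*n*(n - 1))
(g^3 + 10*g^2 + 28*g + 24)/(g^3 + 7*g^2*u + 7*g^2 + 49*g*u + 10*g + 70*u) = (g^2 + 8*g + 12)/(g^2 + 7*g*u + 5*g + 35*u)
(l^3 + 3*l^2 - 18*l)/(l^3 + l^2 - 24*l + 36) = l/(l - 2)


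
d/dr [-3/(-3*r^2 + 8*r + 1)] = 6*(4 - 3*r)/(-3*r^2 + 8*r + 1)^2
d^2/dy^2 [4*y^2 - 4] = 8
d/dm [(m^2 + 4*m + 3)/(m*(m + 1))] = -3/m^2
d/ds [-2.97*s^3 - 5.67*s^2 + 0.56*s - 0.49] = -8.91*s^2 - 11.34*s + 0.56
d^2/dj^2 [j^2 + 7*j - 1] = 2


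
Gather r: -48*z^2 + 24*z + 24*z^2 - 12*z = -24*z^2 + 12*z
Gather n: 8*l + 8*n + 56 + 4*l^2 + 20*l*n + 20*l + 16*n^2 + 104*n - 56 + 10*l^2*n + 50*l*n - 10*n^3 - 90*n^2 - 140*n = 4*l^2 + 28*l - 10*n^3 - 74*n^2 + n*(10*l^2 + 70*l - 28)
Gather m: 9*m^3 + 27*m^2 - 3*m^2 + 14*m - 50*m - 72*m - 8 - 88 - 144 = 9*m^3 + 24*m^2 - 108*m - 240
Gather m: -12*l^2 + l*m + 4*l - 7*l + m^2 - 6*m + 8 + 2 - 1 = -12*l^2 - 3*l + m^2 + m*(l - 6) + 9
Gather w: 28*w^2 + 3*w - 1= 28*w^2 + 3*w - 1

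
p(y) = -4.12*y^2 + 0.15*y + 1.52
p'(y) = 0.15 - 8.24*y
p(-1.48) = -7.73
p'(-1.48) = 12.35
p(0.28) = 1.24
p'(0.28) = -2.16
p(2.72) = -28.55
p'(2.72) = -22.26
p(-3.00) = -36.01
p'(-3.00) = 24.87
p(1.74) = -10.69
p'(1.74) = -14.19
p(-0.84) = -1.51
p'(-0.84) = 7.07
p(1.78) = -11.27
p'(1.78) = -14.52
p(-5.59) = -128.06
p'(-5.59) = 46.21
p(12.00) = -589.96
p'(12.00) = -98.73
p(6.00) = -145.90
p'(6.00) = -49.29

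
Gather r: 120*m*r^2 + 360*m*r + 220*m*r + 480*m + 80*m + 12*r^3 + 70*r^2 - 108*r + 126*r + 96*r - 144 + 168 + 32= 560*m + 12*r^3 + r^2*(120*m + 70) + r*(580*m + 114) + 56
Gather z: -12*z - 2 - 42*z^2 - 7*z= -42*z^2 - 19*z - 2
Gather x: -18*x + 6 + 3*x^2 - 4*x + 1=3*x^2 - 22*x + 7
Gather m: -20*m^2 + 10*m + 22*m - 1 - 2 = -20*m^2 + 32*m - 3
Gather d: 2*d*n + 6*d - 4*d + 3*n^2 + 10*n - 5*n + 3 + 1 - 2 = d*(2*n + 2) + 3*n^2 + 5*n + 2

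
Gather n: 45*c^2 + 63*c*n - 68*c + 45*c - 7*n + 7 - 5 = 45*c^2 - 23*c + n*(63*c - 7) + 2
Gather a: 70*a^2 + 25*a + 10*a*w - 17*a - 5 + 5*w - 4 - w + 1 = 70*a^2 + a*(10*w + 8) + 4*w - 8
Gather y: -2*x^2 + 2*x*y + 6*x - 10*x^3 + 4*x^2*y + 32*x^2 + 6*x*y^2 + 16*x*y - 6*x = -10*x^3 + 30*x^2 + 6*x*y^2 + y*(4*x^2 + 18*x)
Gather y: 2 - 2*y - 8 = -2*y - 6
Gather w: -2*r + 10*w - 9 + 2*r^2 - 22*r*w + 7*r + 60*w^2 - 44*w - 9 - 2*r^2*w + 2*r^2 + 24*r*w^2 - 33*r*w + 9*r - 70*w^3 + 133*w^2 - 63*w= 4*r^2 + 14*r - 70*w^3 + w^2*(24*r + 193) + w*(-2*r^2 - 55*r - 97) - 18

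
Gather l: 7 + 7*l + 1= 7*l + 8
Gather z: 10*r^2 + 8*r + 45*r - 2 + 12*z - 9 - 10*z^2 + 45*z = 10*r^2 + 53*r - 10*z^2 + 57*z - 11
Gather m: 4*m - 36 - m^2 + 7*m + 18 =-m^2 + 11*m - 18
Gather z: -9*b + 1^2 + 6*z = -9*b + 6*z + 1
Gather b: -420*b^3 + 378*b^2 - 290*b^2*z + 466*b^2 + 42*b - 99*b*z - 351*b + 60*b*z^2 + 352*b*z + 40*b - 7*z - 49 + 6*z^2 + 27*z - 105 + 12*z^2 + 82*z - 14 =-420*b^3 + b^2*(844 - 290*z) + b*(60*z^2 + 253*z - 269) + 18*z^2 + 102*z - 168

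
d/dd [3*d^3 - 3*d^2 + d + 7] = 9*d^2 - 6*d + 1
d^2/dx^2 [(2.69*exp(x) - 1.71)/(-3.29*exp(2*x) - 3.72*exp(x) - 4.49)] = (-29.116829*exp(4*x) + 106.959216*exp(3*x) + 301.206738*exp(2*x) - 32.446968*exp(x) - 82.792457)*exp(x)/(35.611289*exp(6*x) + 120.796956*exp(5*x) + 282.385635*exp(4*x) + 381.19212*exp(3*x) + 385.383435*exp(2*x) + 224.986716*exp(x) + 90.518849)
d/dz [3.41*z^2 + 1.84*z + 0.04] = 6.82*z + 1.84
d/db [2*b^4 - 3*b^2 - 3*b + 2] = 8*b^3 - 6*b - 3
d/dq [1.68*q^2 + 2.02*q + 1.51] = 3.36*q + 2.02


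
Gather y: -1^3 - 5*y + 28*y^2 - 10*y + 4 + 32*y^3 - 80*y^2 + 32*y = 32*y^3 - 52*y^2 + 17*y + 3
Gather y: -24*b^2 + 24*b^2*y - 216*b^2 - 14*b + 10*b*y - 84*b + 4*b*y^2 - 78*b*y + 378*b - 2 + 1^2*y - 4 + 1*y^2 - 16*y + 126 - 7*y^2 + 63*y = -240*b^2 + 280*b + y^2*(4*b - 6) + y*(24*b^2 - 68*b + 48) + 120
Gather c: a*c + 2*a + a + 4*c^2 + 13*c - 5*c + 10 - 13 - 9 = 3*a + 4*c^2 + c*(a + 8) - 12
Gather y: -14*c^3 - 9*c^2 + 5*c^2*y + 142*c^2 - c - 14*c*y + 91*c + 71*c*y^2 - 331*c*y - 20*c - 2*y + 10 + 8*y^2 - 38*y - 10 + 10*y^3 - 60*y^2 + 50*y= -14*c^3 + 133*c^2 + 70*c + 10*y^3 + y^2*(71*c - 52) + y*(5*c^2 - 345*c + 10)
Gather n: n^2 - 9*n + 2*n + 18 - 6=n^2 - 7*n + 12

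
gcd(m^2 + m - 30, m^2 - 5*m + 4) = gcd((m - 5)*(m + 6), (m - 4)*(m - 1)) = 1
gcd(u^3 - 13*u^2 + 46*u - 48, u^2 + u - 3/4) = 1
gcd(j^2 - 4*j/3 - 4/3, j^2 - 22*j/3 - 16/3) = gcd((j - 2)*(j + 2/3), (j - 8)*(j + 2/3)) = j + 2/3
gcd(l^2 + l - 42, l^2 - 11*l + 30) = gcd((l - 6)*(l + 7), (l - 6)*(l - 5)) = l - 6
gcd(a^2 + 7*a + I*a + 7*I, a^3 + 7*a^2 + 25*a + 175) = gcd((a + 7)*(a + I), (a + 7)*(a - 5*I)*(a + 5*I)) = a + 7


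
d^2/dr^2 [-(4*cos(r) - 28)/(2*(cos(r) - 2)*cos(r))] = 2*(-26*sin(r)^4/cos(r)^3 - sin(r)^2 + 41 - 38/cos(r) - 84/cos(r)^2 + 82/cos(r)^3)/(cos(r) - 2)^3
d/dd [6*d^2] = 12*d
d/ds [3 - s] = -1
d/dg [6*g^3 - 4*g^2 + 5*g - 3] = 18*g^2 - 8*g + 5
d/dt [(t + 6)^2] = 2*t + 12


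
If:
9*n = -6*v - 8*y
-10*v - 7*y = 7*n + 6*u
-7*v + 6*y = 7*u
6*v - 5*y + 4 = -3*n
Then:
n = 44/45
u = 674/585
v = -746/585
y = -28/195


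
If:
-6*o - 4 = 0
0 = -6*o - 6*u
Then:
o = -2/3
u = 2/3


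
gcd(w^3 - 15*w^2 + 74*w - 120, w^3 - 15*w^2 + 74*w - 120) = w^3 - 15*w^2 + 74*w - 120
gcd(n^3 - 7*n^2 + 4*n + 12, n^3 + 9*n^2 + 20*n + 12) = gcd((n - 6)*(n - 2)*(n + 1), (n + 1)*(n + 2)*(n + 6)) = n + 1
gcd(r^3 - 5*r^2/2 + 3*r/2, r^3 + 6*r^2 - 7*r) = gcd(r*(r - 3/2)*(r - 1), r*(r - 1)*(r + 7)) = r^2 - r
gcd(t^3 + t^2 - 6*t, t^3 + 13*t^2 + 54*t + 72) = t + 3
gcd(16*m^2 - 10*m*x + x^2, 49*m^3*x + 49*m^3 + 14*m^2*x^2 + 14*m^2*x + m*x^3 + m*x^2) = 1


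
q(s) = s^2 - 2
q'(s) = 2*s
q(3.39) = 9.49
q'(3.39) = 6.78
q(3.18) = 8.11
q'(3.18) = 6.36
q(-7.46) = 53.65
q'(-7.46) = -14.92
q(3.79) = 12.36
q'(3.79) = 7.58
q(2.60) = 4.76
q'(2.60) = 5.20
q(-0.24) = -1.94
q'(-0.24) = -0.48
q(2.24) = 3.02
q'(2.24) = 4.48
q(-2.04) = 2.16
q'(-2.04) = -4.08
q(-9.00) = 79.00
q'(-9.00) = -18.00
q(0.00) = -2.00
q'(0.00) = 0.00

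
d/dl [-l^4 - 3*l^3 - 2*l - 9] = -4*l^3 - 9*l^2 - 2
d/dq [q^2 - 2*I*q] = 2*q - 2*I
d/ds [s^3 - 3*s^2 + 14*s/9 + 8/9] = 3*s^2 - 6*s + 14/9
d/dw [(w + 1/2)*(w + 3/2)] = 2*w + 2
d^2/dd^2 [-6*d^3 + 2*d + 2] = -36*d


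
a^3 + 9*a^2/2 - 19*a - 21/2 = (a - 3)*(a + 1/2)*(a + 7)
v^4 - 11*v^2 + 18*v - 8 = (v - 2)*(v - 1)^2*(v + 4)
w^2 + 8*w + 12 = (w + 2)*(w + 6)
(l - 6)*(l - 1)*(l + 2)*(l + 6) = l^4 + l^3 - 38*l^2 - 36*l + 72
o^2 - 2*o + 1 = (o - 1)^2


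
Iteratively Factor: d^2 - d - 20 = (d - 5)*(d + 4)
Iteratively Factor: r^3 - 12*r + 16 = (r - 2)*(r^2 + 2*r - 8) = (r - 2)^2*(r + 4)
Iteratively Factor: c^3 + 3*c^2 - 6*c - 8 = (c + 4)*(c^2 - c - 2) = (c + 1)*(c + 4)*(c - 2)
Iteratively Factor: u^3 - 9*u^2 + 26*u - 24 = (u - 2)*(u^2 - 7*u + 12) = (u - 3)*(u - 2)*(u - 4)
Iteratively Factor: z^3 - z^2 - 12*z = (z + 3)*(z^2 - 4*z) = z*(z + 3)*(z - 4)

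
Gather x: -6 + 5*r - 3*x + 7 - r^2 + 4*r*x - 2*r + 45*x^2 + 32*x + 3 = -r^2 + 3*r + 45*x^2 + x*(4*r + 29) + 4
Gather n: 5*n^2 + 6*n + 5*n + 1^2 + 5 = 5*n^2 + 11*n + 6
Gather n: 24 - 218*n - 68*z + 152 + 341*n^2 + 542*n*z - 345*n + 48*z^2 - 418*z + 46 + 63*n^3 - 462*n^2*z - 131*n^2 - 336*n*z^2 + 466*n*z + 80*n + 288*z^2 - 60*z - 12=63*n^3 + n^2*(210 - 462*z) + n*(-336*z^2 + 1008*z - 483) + 336*z^2 - 546*z + 210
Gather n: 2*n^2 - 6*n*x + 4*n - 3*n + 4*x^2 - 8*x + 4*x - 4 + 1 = 2*n^2 + n*(1 - 6*x) + 4*x^2 - 4*x - 3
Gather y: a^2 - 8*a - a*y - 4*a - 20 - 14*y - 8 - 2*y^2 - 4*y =a^2 - 12*a - 2*y^2 + y*(-a - 18) - 28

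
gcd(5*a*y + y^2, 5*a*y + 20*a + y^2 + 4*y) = 5*a + y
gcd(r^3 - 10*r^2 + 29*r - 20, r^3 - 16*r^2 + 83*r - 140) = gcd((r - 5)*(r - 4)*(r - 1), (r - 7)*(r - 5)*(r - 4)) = r^2 - 9*r + 20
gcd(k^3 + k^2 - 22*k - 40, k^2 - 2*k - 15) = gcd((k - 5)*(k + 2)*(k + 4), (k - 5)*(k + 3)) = k - 5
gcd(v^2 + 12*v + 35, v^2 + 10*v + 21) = v + 7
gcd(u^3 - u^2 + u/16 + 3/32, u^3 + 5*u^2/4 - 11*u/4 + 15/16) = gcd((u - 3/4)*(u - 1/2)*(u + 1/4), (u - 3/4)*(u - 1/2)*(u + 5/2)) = u^2 - 5*u/4 + 3/8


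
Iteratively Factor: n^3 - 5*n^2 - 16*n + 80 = (n - 5)*(n^2 - 16) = (n - 5)*(n - 4)*(n + 4)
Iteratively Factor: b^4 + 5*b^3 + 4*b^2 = (b)*(b^3 + 5*b^2 + 4*b) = b*(b + 1)*(b^2 + 4*b) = b*(b + 1)*(b + 4)*(b)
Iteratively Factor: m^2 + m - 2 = (m - 1)*(m + 2)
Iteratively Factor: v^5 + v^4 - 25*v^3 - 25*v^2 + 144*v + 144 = (v - 3)*(v^4 + 4*v^3 - 13*v^2 - 64*v - 48) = (v - 3)*(v + 4)*(v^3 - 13*v - 12) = (v - 4)*(v - 3)*(v + 4)*(v^2 + 4*v + 3) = (v - 4)*(v - 3)*(v + 3)*(v + 4)*(v + 1)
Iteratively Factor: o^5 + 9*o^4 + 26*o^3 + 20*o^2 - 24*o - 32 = (o + 2)*(o^4 + 7*o^3 + 12*o^2 - 4*o - 16) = (o + 2)^2*(o^3 + 5*o^2 + 2*o - 8) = (o + 2)^2*(o + 4)*(o^2 + o - 2) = (o + 2)^3*(o + 4)*(o - 1)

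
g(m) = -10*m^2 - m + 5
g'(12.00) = -241.00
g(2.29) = -49.73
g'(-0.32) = 5.40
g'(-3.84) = 75.80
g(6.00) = -361.00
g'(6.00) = -121.00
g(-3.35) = -103.88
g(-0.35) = 4.12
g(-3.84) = -138.62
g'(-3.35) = 66.00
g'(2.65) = -54.00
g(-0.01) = 5.01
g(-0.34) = 4.18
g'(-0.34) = 5.80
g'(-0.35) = 6.00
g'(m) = -20*m - 1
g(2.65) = -67.88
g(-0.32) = 4.30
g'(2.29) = -46.80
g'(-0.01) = -0.80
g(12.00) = -1447.00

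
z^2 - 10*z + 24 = (z - 6)*(z - 4)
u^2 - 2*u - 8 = (u - 4)*(u + 2)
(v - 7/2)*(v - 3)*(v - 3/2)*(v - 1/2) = v^4 - 17*v^3/2 + 97*v^2/4 - 207*v/8 + 63/8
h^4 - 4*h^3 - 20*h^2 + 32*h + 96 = (h - 6)*(h + 2)*(h - 2*sqrt(2))*(h + 2*sqrt(2))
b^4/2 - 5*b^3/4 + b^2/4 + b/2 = b*(b/2 + 1/4)*(b - 2)*(b - 1)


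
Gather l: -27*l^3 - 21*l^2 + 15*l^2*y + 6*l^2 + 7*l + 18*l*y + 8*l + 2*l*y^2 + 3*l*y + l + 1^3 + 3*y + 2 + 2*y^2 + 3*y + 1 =-27*l^3 + l^2*(15*y - 15) + l*(2*y^2 + 21*y + 16) + 2*y^2 + 6*y + 4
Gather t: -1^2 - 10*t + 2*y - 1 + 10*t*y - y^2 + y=t*(10*y - 10) - y^2 + 3*y - 2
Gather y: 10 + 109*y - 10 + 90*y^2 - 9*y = 90*y^2 + 100*y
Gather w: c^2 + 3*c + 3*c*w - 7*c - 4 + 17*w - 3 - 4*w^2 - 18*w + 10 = c^2 - 4*c - 4*w^2 + w*(3*c - 1) + 3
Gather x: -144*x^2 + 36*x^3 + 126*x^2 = 36*x^3 - 18*x^2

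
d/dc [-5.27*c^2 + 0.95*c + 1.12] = 0.95 - 10.54*c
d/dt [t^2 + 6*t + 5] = 2*t + 6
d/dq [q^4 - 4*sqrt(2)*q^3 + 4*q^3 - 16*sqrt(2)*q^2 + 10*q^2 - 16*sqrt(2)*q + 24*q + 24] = 4*q^3 - 12*sqrt(2)*q^2 + 12*q^2 - 32*sqrt(2)*q + 20*q - 16*sqrt(2) + 24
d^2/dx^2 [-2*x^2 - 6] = -4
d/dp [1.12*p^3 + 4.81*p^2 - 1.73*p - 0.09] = 3.36*p^2 + 9.62*p - 1.73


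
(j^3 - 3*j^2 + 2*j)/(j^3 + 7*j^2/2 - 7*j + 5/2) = 2*j*(j - 2)/(2*j^2 + 9*j - 5)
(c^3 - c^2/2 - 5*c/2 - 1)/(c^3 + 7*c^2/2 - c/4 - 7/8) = 4*(c^2 - c - 2)/(4*c^2 + 12*c - 7)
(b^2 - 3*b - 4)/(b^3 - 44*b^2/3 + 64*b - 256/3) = 3*(b + 1)/(3*b^2 - 32*b + 64)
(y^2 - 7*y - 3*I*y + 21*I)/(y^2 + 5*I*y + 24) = (y - 7)/(y + 8*I)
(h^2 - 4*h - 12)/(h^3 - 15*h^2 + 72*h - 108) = (h + 2)/(h^2 - 9*h + 18)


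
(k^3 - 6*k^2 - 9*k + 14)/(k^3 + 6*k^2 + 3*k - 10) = (k - 7)/(k + 5)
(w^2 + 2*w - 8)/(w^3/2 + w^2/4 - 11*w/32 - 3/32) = 32*(w^2 + 2*w - 8)/(16*w^3 + 8*w^2 - 11*w - 3)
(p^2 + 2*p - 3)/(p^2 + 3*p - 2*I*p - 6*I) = (p - 1)/(p - 2*I)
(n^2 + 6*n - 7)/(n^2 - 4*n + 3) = (n + 7)/(n - 3)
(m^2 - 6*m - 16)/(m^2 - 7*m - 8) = (m + 2)/(m + 1)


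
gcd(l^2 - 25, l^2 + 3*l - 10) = l + 5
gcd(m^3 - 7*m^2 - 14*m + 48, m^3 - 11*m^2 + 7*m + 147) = m + 3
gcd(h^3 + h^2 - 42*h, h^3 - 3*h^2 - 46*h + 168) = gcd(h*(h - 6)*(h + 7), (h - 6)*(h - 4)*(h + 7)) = h^2 + h - 42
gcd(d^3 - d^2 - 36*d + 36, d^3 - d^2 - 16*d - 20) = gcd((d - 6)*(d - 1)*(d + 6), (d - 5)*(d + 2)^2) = 1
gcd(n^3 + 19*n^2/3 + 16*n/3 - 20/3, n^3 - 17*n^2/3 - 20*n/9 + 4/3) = 1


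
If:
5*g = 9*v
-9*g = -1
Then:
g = 1/9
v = 5/81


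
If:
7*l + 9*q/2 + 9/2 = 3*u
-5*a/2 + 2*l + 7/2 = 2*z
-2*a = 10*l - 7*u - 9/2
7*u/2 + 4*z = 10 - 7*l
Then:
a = 133/64 - z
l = 217/256 - z/4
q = -5*z/126 - 12451/8064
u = 1041/896 - 9*z/14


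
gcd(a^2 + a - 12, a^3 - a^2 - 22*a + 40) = 1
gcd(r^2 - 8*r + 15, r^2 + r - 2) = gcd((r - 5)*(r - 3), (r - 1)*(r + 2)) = 1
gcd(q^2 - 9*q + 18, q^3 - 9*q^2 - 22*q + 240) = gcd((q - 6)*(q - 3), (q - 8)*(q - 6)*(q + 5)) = q - 6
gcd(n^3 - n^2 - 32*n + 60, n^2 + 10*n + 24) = n + 6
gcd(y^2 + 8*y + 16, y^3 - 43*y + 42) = 1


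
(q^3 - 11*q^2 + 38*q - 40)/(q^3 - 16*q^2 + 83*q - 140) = (q - 2)/(q - 7)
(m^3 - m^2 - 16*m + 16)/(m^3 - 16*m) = (m - 1)/m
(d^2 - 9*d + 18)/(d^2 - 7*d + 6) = (d - 3)/(d - 1)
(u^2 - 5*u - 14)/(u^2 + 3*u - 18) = (u^2 - 5*u - 14)/(u^2 + 3*u - 18)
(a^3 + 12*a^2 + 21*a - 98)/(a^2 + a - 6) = (a^2 + 14*a + 49)/(a + 3)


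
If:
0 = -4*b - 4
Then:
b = -1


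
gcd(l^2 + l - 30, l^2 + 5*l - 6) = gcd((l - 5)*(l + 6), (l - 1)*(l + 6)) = l + 6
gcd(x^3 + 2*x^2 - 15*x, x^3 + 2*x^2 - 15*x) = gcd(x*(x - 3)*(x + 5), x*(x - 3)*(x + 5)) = x^3 + 2*x^2 - 15*x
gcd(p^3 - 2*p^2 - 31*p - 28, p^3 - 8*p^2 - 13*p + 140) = p^2 - 3*p - 28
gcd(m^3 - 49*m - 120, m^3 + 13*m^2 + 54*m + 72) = m + 3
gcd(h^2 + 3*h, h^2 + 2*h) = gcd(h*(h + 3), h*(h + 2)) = h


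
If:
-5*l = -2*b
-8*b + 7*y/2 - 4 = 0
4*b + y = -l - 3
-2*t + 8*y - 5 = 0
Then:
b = -145/234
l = -29/117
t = -841/234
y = -32/117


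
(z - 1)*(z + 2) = z^2 + z - 2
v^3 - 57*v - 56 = (v - 8)*(v + 1)*(v + 7)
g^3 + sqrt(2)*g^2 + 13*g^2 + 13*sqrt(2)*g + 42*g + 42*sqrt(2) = (g + 6)*(g + 7)*(g + sqrt(2))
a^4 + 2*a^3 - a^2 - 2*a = a*(a - 1)*(a + 1)*(a + 2)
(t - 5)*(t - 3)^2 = t^3 - 11*t^2 + 39*t - 45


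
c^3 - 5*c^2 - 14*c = c*(c - 7)*(c + 2)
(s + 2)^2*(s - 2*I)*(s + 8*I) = s^4 + 4*s^3 + 6*I*s^3 + 20*s^2 + 24*I*s^2 + 64*s + 24*I*s + 64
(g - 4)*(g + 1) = g^2 - 3*g - 4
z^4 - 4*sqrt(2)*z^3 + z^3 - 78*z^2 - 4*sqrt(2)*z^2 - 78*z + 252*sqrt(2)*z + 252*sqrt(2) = (z + 1)*(z - 7*sqrt(2))*(z - 3*sqrt(2))*(z + 6*sqrt(2))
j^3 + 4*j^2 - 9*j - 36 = (j - 3)*(j + 3)*(j + 4)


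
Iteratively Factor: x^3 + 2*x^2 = (x)*(x^2 + 2*x) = x*(x + 2)*(x)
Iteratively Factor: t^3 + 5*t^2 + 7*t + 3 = (t + 1)*(t^2 + 4*t + 3) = (t + 1)*(t + 3)*(t + 1)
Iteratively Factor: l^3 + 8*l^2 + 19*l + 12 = (l + 1)*(l^2 + 7*l + 12) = (l + 1)*(l + 4)*(l + 3)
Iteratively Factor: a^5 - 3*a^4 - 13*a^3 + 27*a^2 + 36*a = (a + 3)*(a^4 - 6*a^3 + 5*a^2 + 12*a) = (a - 3)*(a + 3)*(a^3 - 3*a^2 - 4*a) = a*(a - 3)*(a + 3)*(a^2 - 3*a - 4) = a*(a - 3)*(a + 1)*(a + 3)*(a - 4)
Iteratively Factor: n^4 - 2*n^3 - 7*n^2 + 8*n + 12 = (n - 3)*(n^3 + n^2 - 4*n - 4) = (n - 3)*(n - 2)*(n^2 + 3*n + 2) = (n - 3)*(n - 2)*(n + 2)*(n + 1)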